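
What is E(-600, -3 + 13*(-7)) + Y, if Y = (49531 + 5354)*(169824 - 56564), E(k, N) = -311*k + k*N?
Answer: 6216518100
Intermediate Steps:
E(k, N) = -311*k + N*k
Y = 6216275100 (Y = 54885*113260 = 6216275100)
E(-600, -3 + 13*(-7)) + Y = -600*(-311 + (-3 + 13*(-7))) + 6216275100 = -600*(-311 + (-3 - 91)) + 6216275100 = -600*(-311 - 94) + 6216275100 = -600*(-405) + 6216275100 = 243000 + 6216275100 = 6216518100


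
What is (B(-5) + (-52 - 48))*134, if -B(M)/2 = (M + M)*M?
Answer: -26800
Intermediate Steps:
B(M) = -4*M² (B(M) = -2*(M + M)*M = -2*2*M*M = -4*M²)
(B(-5) + (-52 - 48))*134 = (-4*(-5)² + (-52 - 48))*134 = (-4*25 - 100)*134 = (-100 - 100)*134 = -200*134 = -26800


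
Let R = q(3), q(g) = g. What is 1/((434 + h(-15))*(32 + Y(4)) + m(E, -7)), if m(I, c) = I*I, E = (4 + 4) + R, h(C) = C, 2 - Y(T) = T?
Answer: 1/12691 ≈ 7.8796e-5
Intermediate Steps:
Y(T) = 2 - T
R = 3
E = 11 (E = (4 + 4) + 3 = 8 + 3 = 11)
m(I, c) = I**2
1/((434 + h(-15))*(32 + Y(4)) + m(E, -7)) = 1/((434 - 15)*(32 + (2 - 1*4)) + 11**2) = 1/(419*(32 + (2 - 4)) + 121) = 1/(419*(32 - 2) + 121) = 1/(419*30 + 121) = 1/(12570 + 121) = 1/12691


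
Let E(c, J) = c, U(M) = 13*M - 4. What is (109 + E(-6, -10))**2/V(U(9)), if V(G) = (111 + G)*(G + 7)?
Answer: 10609/26880 ≈ 0.39468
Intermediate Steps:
U(M) = -4 + 13*M
V(G) = (7 + G)*(111 + G) (V(G) = (111 + G)*(7 + G) = (7 + G)*(111 + G))
(109 + E(-6, -10))**2/V(U(9)) = (109 - 6)**2/(777 + (-4 + 13*9)**2 + 118*(-4 + 13*9)) = 103**2/(777 + (-4 + 117)**2 + 118*(-4 + 117)) = 10609/(777 + 113**2 + 118*113) = 10609/(777 + 12769 + 13334) = 10609/26880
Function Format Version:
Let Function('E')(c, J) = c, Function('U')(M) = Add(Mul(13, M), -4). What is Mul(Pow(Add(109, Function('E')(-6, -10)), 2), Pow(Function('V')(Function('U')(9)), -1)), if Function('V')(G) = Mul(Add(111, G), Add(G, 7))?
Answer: Rational(10609, 26880) ≈ 0.39468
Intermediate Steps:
Function('U')(M) = Add(-4, Mul(13, M))
Function('V')(G) = Mul(Add(7, G), Add(111, G)) (Function('V')(G) = Mul(Add(111, G), Add(7, G)) = Mul(Add(7, G), Add(111, G)))
Mul(Pow(Add(109, Function('E')(-6, -10)), 2), Pow(Function('V')(Function('U')(9)), -1)) = Mul(Pow(Add(109, -6), 2), Pow(Add(777, Pow(Add(-4, Mul(13, 9)), 2), Mul(118, Add(-4, Mul(13, 9)))), -1)) = Mul(Pow(103, 2), Pow(Add(777, Pow(Add(-4, 117), 2), Mul(118, Add(-4, 117))), -1)) = Mul(10609, Pow(Add(777, Pow(113, 2), Mul(118, 113)), -1)) = Mul(10609, Pow(Add(777, 12769, 13334), -1)) = Mul(10609, Pow(26880, -1)) = Mul(10609, Rational(1, 26880)) = Rational(10609, 26880)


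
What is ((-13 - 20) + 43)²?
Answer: 100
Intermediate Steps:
((-13 - 20) + 43)² = (-33 + 43)² = 10² = 100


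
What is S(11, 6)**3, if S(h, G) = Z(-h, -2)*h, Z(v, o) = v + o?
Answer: -2924207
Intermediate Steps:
Z(v, o) = o + v
S(h, G) = h*(-2 - h) (S(h, G) = (-2 - h)*h = h*(-2 - h))
S(11, 6)**3 = (-1*11*(2 + 11))**3 = (-1*11*13)**3 = (-143)**3 = -2924207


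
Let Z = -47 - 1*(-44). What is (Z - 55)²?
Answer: 3364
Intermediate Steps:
Z = -3 (Z = -47 + 44 = -3)
(Z - 55)² = (-3 - 55)² = (-58)² = 3364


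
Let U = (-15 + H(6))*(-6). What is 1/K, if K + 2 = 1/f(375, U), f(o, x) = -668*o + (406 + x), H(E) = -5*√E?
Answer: -125004239236/250008978481 + 30*√6/250008978481 ≈ -0.50000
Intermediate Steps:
U = 90 + 30*√6 (U = (-15 - 5*√6)*(-6) = 90 + 30*√6 ≈ 163.48)
f(o, x) = 406 + x - 668*o
K = -2 + 1/(-250004 + 30*√6) (K = -2 + 1/(406 + (90 + 30*√6) - 668*375) = -2 + 1/(406 + (90 + 30*√6) - 250500) = -2 + 1/(-250004 + 30*√6) ≈ -2.0000)
1/K = 1/(-31251059809/15625498654 - 15*√6/31250997308)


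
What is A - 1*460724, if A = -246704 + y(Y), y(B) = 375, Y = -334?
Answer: -707053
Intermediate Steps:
A = -246329 (A = -246704 + 375 = -246329)
A - 1*460724 = -246329 - 1*460724 = -246329 - 460724 = -707053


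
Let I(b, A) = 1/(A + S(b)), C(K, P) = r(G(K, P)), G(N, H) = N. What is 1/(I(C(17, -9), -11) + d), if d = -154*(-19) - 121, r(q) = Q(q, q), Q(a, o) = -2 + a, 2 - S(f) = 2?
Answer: 11/30854 ≈ 0.00035652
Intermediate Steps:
S(f) = 0 (S(f) = 2 - 1*2 = 2 - 2 = 0)
r(q) = -2 + q
C(K, P) = -2 + K
d = 2805 (d = 2926 - 121 = 2805)
I(b, A) = 1/A (I(b, A) = 1/(A + 0) = 1/A)
1/(I(C(17, -9), -11) + d) = 1/(1/(-11) + 2805) = 1/(-1/11 + 2805) = 1/(30854/11) = 11/30854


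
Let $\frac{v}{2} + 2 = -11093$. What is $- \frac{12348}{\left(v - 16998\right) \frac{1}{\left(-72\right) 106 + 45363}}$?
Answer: $\frac{116475597}{9797} \approx 11889.0$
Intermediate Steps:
$v = -22190$ ($v = -4 + 2 \left(-11093\right) = -4 - 22186 = -22190$)
$- \frac{12348}{\left(v - 16998\right) \frac{1}{\left(-72\right) 106 + 45363}} = - \frac{12348}{\left(-22190 - 16998\right) \frac{1}{\left(-72\right) 106 + 45363}} = - \frac{12348}{\left(-39188\right) \frac{1}{-7632 + 45363}} = - \frac{12348}{\left(-39188\right) \frac{1}{37731}} = - \frac{12348}{- \frac{39188}{37731}} = \left(-12348\right) \left(- \frac{37731}{39188}\right) = \frac{116475597}{9797}$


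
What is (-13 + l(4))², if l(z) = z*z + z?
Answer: 49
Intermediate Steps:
l(z) = z + z² (l(z) = z² + z = z + z²)
(-13 + l(4))² = (-13 + 4*(1 + 4))² = (-13 + 4*5)² = (-13 + 20)² = 7² = 49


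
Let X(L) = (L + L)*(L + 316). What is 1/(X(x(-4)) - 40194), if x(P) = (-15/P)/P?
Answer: -128/5220447 ≈ -2.4519e-5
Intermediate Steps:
x(P) = -15/P²
X(L) = 2*L*(316 + L) (X(L) = (2*L)*(316 + L) = 2*L*(316 + L))
1/(X(x(-4)) - 40194) = 1/(2*(-15/(-4)²)*(316 - 15/(-4)²) - 40194) = 1/(2*(-15*1/16)*(316 - 15*1/16) - 40194) = 1/(2*(-15/16)*(316 - 15/16) - 40194) = 1/(2*(-15/16)*(5041/16) - 40194) = 1/(-75615/128 - 40194) = 1/(-5220447/128) = -128/5220447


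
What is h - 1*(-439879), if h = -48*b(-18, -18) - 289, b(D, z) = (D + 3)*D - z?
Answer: 425766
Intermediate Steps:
b(D, z) = -z + D*(3 + D) (b(D, z) = (3 + D)*D - z = D*(3 + D) - z = -z + D*(3 + D))
h = -14113 (h = -48*((-18)² - 1*(-18) + 3*(-18)) - 289 = -48*(324 + 18 - 54) - 289 = -48*288 - 289 = -13824 - 289 = -14113)
h - 1*(-439879) = -14113 - 1*(-439879) = -14113 + 439879 = 425766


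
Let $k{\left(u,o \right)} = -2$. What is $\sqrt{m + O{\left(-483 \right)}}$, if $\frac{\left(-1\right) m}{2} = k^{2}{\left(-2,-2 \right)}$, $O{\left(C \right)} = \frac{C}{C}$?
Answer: $i \sqrt{7} \approx 2.6458 i$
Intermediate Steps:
$O{\left(C \right)} = 1$
$m = -8$ ($m = - 2 \left(-2\right)^{2} = \left(-2\right) 4 = -8$)
$\sqrt{m + O{\left(-483 \right)}} = \sqrt{-8 + 1} = \sqrt{-7} = i \sqrt{7}$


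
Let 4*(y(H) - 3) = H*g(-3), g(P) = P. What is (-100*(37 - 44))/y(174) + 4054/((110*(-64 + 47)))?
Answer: -21481/2805 ≈ -7.6581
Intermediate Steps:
y(H) = 3 - 3*H/4 (y(H) = 3 + (H*(-3))/4 = 3 + (-3*H)/4 = 3 - 3*H/4)
(-100*(37 - 44))/y(174) + 4054/((110*(-64 + 47))) = (-100*(37 - 44))/(3 - 3/4*174) + 4054/((110*(-64 + 47))) = (-100*(-7))/(3 - 261/2) + 4054/((110*(-17))) = 700/(-255/2) + 4054/(-1870) = 700*(-2/255) + 4054*(-1/1870) = -280/51 - 2027/935 = -21481/2805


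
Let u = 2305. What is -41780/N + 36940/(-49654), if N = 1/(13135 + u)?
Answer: -16015480624870/24827 ≈ -6.4508e+8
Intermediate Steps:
N = 1/15440 (N = 1/(13135 + 2305) = 1/15440 ≈ 6.4767e-5)
-41780/N + 36940/(-49654) = -41780/1/15440 + 36940/(-49654) = -41780*15440 + 36940*(-1/49654) = -645083200 - 18470/24827 = -16015480624870/24827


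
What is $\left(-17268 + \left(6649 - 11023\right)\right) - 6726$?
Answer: $-28368$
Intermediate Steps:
$\left(-17268 + \left(6649 - 11023\right)\right) - 6726 = \left(-17268 - 4374\right) - 6726 = -21642 - 6726 = -28368$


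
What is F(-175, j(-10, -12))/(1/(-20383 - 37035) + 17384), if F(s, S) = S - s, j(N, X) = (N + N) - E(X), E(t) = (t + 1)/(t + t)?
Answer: 106481681/11977854132 ≈ 0.0088899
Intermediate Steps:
E(t) = (1 + t)/(2*t) (E(t) = (1 + t)/((2*t)) = (1 + t)*(1/(2*t)) = (1 + t)/(2*t))
j(N, X) = 2*N - (1 + X)/(2*X) (j(N, X) = (N + N) - (1 + X)/(2*X) = 2*N - (1 + X)/(2*X))
F(-175, j(-10, -12))/(1/(-20383 - 37035) + 17384) = ((½)*(-1 - 1*(-12) + 4*(-10)*(-12))/(-12) - 1*(-175))/(1/(-20383 - 37035) + 17384) = ((½)*(-1/12)*(-1 + 12 + 480) + 175)/(1/(-57418) + 17384) = ((½)*(-1/12)*491 + 175)/(-1/57418 + 17384) = (-491/24 + 175)/(998154511/57418) = (3709/24)*(57418/998154511) = 106481681/11977854132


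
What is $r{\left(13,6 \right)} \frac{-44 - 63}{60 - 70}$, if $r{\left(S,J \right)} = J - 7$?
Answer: $- \frac{107}{10} \approx -10.7$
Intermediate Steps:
$r{\left(S,J \right)} = -7 + J$
$r{\left(13,6 \right)} \frac{-44 - 63}{60 - 70} = \left(-7 + 6\right) \frac{-44 - 63}{60 - 70} = - \frac{-107}{-10} = - \frac{\left(-107\right) \left(-1\right)}{10} = \left(-1\right) \frac{107}{10} = - \frac{107}{10}$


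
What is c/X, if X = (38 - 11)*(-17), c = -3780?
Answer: 140/17 ≈ 8.2353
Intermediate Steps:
X = -459 (X = 27*(-17) = -459)
c/X = -3780/(-459) = -3780*(-1/459) = 140/17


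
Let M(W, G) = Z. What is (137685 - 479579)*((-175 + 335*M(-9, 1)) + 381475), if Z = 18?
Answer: -132425803020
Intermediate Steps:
M(W, G) = 18
(137685 - 479579)*((-175 + 335*M(-9, 1)) + 381475) = (137685 - 479579)*((-175 + 335*18) + 381475) = -341894*((-175 + 6030) + 381475) = -341894*(5855 + 381475) = -341894*387330 = -132425803020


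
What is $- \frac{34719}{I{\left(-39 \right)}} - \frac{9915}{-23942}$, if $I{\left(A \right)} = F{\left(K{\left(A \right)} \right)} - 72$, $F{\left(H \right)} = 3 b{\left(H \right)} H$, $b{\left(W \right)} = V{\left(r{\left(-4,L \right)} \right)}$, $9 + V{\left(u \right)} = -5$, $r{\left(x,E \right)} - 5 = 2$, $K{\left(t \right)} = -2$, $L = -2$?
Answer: $- \frac{138520553}{47884} \approx -2892.8$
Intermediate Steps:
$r{\left(x,E \right)} = 7$ ($r{\left(x,E \right)} = 5 + 2 = 7$)
$V{\left(u \right)} = -14$ ($V{\left(u \right)} = -9 - 5 = -14$)
$b{\left(W \right)} = -14$
$F{\left(H \right)} = - 42 H$ ($F{\left(H \right)} = 3 \left(-14\right) H = - 42 H$)
$I{\left(A \right)} = 12$ ($I{\left(A \right)} = \left(-42\right) \left(-2\right) - 72 = 84 - 72 = 12$)
$- \frac{34719}{I{\left(-39 \right)}} - \frac{9915}{-23942} = - \frac{34719}{12} - \frac{9915}{-23942} = \left(-34719\right) \frac{1}{12} - - \frac{9915}{23942} = - \frac{11573}{4} + \frac{9915}{23942} = - \frac{138520553}{47884}$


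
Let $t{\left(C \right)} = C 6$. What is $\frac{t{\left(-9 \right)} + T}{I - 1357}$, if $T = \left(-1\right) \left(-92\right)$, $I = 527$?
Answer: $- \frac{19}{415} \approx -0.045783$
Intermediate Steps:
$t{\left(C \right)} = 6 C$
$T = 92$
$\frac{t{\left(-9 \right)} + T}{I - 1357} = \frac{6 \left(-9\right) + 92}{527 - 1357} = \frac{-54 + 92}{-830} = 38 \left(- \frac{1}{830}\right) = - \frac{19}{415}$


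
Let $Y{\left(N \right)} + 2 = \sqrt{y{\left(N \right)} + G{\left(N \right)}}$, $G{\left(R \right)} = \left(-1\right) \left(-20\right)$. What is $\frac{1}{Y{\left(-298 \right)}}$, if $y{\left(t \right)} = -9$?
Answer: $\frac{2}{7} + \frac{\sqrt{11}}{7} \approx 0.75952$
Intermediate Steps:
$G{\left(R \right)} = 20$
$Y{\left(N \right)} = -2 + \sqrt{11}$ ($Y{\left(N \right)} = -2 + \sqrt{-9 + 20} = -2 + \sqrt{11}$)
$\frac{1}{Y{\left(-298 \right)}} = \frac{1}{-2 + \sqrt{11}}$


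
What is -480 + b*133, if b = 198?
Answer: 25854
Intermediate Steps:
-480 + b*133 = -480 + 198*133 = -480 + 26334 = 25854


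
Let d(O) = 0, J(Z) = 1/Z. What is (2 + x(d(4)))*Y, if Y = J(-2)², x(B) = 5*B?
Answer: ½ ≈ 0.50000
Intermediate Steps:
Y = ¼ (Y = (1/(-2))² = (-½)² = ¼ ≈ 0.25000)
(2 + x(d(4)))*Y = (2 + 5*0)*(¼) = (2 + 0)*(¼) = 2*(¼) = ½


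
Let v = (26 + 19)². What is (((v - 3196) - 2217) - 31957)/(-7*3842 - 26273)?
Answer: 35345/53167 ≈ 0.66479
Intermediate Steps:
v = 2025 (v = 45² = 2025)
(((v - 3196) - 2217) - 31957)/(-7*3842 - 26273) = (((2025 - 3196) - 2217) - 31957)/(-7*3842 - 26273) = ((-1171 - 2217) - 31957)/(-26894 - 26273) = (-3388 - 31957)/(-53167) = -35345*(-1/53167) = 35345/53167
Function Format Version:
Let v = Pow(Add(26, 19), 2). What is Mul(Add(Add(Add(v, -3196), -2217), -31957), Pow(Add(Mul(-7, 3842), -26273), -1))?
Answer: Rational(35345, 53167) ≈ 0.66479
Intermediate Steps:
v = 2025 (v = Pow(45, 2) = 2025)
Mul(Add(Add(Add(v, -3196), -2217), -31957), Pow(Add(Mul(-7, 3842), -26273), -1)) = Mul(Add(Add(Add(2025, -3196), -2217), -31957), Pow(Add(Mul(-7, 3842), -26273), -1)) = Mul(Add(Add(-1171, -2217), -31957), Pow(Add(-26894, -26273), -1)) = Mul(Add(-3388, -31957), Pow(-53167, -1)) = Mul(-35345, Rational(-1, 53167)) = Rational(35345, 53167)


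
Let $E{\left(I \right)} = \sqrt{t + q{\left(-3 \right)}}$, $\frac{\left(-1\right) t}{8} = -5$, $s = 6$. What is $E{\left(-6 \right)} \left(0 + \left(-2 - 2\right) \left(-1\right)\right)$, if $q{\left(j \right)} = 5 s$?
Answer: $4 \sqrt{70} \approx 33.466$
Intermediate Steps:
$q{\left(j \right)} = 30$ ($q{\left(j \right)} = 5 \cdot 6 = 30$)
$t = 40$ ($t = \left(-8\right) \left(-5\right) = 40$)
$E{\left(I \right)} = \sqrt{70}$ ($E{\left(I \right)} = \sqrt{40 + 30} = \sqrt{70}$)
$E{\left(-6 \right)} \left(0 + \left(-2 - 2\right) \left(-1\right)\right) = \sqrt{70} \left(0 + \left(-2 - 2\right) \left(-1\right)\right) = \sqrt{70} \left(0 - -4\right) = \sqrt{70} \left(0 + 4\right) = \sqrt{70} \cdot 4 = 4 \sqrt{70}$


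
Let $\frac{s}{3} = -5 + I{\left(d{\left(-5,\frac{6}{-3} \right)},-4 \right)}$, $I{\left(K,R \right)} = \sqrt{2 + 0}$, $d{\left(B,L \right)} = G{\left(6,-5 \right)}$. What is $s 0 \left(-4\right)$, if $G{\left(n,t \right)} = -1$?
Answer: $0$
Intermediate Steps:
$d{\left(B,L \right)} = -1$
$I{\left(K,R \right)} = \sqrt{2}$
$s = -15 + 3 \sqrt{2}$ ($s = 3 \left(-5 + \sqrt{2}\right) = -15 + 3 \sqrt{2} \approx -10.757$)
$s 0 \left(-4\right) = \left(-15 + 3 \sqrt{2}\right) 0 \left(-4\right) = 0 \left(-4\right) = 0$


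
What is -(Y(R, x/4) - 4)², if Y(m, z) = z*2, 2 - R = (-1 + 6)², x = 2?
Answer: -9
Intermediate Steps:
R = -23 (R = 2 - (-1 + 6)² = 2 - 1*5² = 2 - 1*25 = 2 - 25 = -23)
Y(m, z) = 2*z
-(Y(R, x/4) - 4)² = -(2*(2/4) - 4)² = -(2*(2*(¼)) - 4)² = -(2*(½) - 4)² = -(1 - 4)² = -1*(-3)² = -1*9 = -9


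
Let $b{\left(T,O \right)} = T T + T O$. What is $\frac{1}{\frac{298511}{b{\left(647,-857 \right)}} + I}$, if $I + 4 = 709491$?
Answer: $\frac{135870}{96397700179} \approx 1.4095 \cdot 10^{-6}$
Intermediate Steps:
$I = 709487$ ($I = -4 + 709491 = 709487$)
$b{\left(T,O \right)} = T^{2} + O T$
$\frac{1}{\frac{298511}{b{\left(647,-857 \right)}} + I} = \frac{1}{\frac{298511}{647 \left(-857 + 647\right)} + 709487} = \frac{1}{\frac{298511}{647 \left(-210\right)} + 709487} = \frac{1}{\frac{298511}{-135870} + 709487} = \frac{1}{298511 \left(- \frac{1}{135870}\right) + 709487} = \frac{1}{- \frac{298511}{135870} + 709487} = \frac{1}{\frac{96397700179}{135870}} = \frac{135870}{96397700179}$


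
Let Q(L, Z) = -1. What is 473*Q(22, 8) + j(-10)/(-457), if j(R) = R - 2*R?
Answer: -216171/457 ≈ -473.02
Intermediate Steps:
j(R) = -R
473*Q(22, 8) + j(-10)/(-457) = 473*(-1) - 1*(-10)/(-457) = -473 + 10*(-1/457) = -473 - 10/457 = -216171/457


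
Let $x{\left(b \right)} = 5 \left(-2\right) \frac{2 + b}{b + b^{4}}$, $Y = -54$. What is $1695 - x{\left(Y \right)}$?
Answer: $\frac{7206293935}{4251501} \approx 1695.0$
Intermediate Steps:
$x{\left(b \right)} = - \frac{10 \left(2 + b\right)}{b + b^{4}}$ ($x{\left(b \right)} = - 10 \frac{2 + b}{b + b^{4}} = - \frac{10 \left(2 + b\right)}{b + b^{4}}$)
$1695 - x{\left(Y \right)} = 1695 - \frac{-20 - -540}{-54 + \left(-54\right)^{4}} = 1695 - \frac{-20 + 540}{-54 + 8503056} = 1695 - \frac{1}{8503002} \cdot 520 = 1695 - \frac{260}{4251501} = \frac{7206293935}{4251501}$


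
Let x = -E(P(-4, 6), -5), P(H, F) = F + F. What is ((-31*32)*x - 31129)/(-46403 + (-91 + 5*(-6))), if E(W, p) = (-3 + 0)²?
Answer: 22201/46524 ≈ 0.47719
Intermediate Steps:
P(H, F) = 2*F
E(W, p) = 9 (E(W, p) = (-3)² = 9)
x = -9 (x = -1*9 = -9)
((-31*32)*x - 31129)/(-46403 + (-91 + 5*(-6))) = (-31*32*(-9) - 31129)/(-46403 + (-91 + 5*(-6))) = (-992*(-9) - 31129)/(-46403 + (-91 - 30)) = (8928 - 31129)/(-46403 - 121) = -22201/(-46524) = -22201*(-1/46524) = 22201/46524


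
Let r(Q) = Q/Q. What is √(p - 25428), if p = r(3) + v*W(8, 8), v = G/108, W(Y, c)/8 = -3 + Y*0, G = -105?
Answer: I*√228633/3 ≈ 159.39*I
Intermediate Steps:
W(Y, c) = -24 (W(Y, c) = 8*(-3 + Y*0) = 8*(-3 + 0) = 8*(-3) = -24)
v = -35/36 (v = -105/108 = -105*1/108 = -35/36 ≈ -0.97222)
r(Q) = 1
p = 73/3 (p = 1 - 35/36*(-24) = 1 + 70/3 = 73/3 ≈ 24.333)
√(p - 25428) = √(73/3 - 25428) = √(-76211/3) = I*√228633/3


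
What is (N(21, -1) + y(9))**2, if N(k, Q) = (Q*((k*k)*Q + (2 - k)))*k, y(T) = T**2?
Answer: 94887081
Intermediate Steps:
N(k, Q) = Q*k*(2 - k + Q*k**2) (N(k, Q) = (Q*(k**2*Q + (2 - k)))*k = (Q*(Q*k**2 + (2 - k)))*k = (Q*(2 - k + Q*k**2))*k = Q*k*(2 - k + Q*k**2))
(N(21, -1) + y(9))**2 = (-1*21*(2 - 1*21 - 1*21**2) + 9**2)**2 = (-1*21*(2 - 21 - 1*441) + 81)**2 = (-1*21*(2 - 21 - 441) + 81)**2 = (-1*21*(-460) + 81)**2 = (9660 + 81)**2 = 9741**2 = 94887081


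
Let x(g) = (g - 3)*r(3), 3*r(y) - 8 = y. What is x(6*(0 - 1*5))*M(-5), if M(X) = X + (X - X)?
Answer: 605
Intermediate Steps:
M(X) = X (M(X) = X + 0 = X)
r(y) = 8/3 + y/3
x(g) = -11 + 11*g/3 (x(g) = (g - 3)*(8/3 + (⅓)*3) = (-3 + g)*(8/3 + 1) = (-3 + g)*(11/3) = -11 + 11*g/3)
x(6*(0 - 1*5))*M(-5) = (-11 + 11*(6*(0 - 1*5))/3)*(-5) = (-11 + 11*(6*(0 - 5))/3)*(-5) = (-11 + 11*(6*(-5))/3)*(-5) = (-11 + (11/3)*(-30))*(-5) = (-11 - 110)*(-5) = -121*(-5) = 605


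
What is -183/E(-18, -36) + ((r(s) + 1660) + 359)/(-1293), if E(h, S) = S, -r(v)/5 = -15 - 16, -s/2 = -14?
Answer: 5865/1724 ≈ 3.4020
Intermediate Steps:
s = 28 (s = -2*(-14) = 28)
r(v) = 155 (r(v) = -5*(-15 - 16) = -5*(-31) = 155)
-183/E(-18, -36) + ((r(s) + 1660) + 359)/(-1293) = -183/(-36) + ((155 + 1660) + 359)/(-1293) = -183*(-1/36) + (1815 + 359)*(-1/1293) = 61/12 + 2174*(-1/1293) = 61/12 - 2174/1293 = 5865/1724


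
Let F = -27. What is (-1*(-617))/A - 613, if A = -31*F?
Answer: -512464/837 ≈ -612.26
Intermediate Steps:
A = 837 (A = -31*(-27) = 837)
(-1*(-617))/A - 613 = -1*(-617)/837 - 613 = 617*(1/837) - 613 = 617/837 - 613 = -512464/837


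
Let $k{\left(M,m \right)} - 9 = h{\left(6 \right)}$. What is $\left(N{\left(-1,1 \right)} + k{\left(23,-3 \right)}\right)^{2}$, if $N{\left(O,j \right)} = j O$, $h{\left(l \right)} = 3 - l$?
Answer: $25$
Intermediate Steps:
$N{\left(O,j \right)} = O j$
$k{\left(M,m \right)} = 6$ ($k{\left(M,m \right)} = 9 + \left(3 - 6\right) = 9 - 3 = 6$)
$\left(N{\left(-1,1 \right)} + k{\left(23,-3 \right)}\right)^{2} = \left(\left(-1\right) 1 + 6\right)^{2} = \left(-1 + 6\right)^{2} = 5^{2} = 25$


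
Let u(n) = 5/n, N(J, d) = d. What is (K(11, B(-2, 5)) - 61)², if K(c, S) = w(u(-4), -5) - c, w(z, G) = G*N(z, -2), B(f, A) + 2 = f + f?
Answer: 3844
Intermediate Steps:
B(f, A) = -2 + 2*f (B(f, A) = -2 + (f + f) = -2 + 2*f)
w(z, G) = -2*G (w(z, G) = G*(-2) = -2*G)
K(c, S) = 10 - c (K(c, S) = -2*(-5) - c = 10 - c)
(K(11, B(-2, 5)) - 61)² = ((10 - 1*11) - 61)² = ((10 - 11) - 61)² = (-1 - 61)² = (-62)² = 3844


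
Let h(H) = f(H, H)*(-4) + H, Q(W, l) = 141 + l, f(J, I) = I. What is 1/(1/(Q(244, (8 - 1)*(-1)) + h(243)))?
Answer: -595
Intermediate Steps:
h(H) = -3*H (h(H) = H*(-4) + H = -4*H + H = -3*H)
1/(1/(Q(244, (8 - 1)*(-1)) + h(243))) = 1/(1/((141 + (8 - 1)*(-1)) - 3*243)) = 1/(1/((141 + 7*(-1)) - 729)) = 1/(1/((141 - 7) - 729)) = 1/(1/(134 - 729)) = 1/(1/(-595)) = 1/(-1/595) = -595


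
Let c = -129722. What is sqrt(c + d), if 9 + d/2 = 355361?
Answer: sqrt(580982) ≈ 762.22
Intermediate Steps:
d = 710704 (d = -18 + 2*355361 = -18 + 710722 = 710704)
sqrt(c + d) = sqrt(-129722 + 710704) = sqrt(580982)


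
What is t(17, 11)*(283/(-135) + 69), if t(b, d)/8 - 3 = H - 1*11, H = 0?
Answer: -578048/135 ≈ -4281.8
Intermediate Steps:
t(b, d) = -64 (t(b, d) = 24 + 8*(0 - 1*11) = 24 + 8*(0 - 11) = 24 + 8*(-11) = 24 - 88 = -64)
t(17, 11)*(283/(-135) + 69) = -64*(283/(-135) + 69) = -64*(283*(-1/135) + 69) = -64*(-283/135 + 69) = -64*9032/135 = -578048/135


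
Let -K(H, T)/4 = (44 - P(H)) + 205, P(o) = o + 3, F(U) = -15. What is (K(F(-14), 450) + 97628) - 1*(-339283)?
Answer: 435867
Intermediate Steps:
P(o) = 3 + o
K(H, T) = -984 + 4*H (K(H, T) = -4*((44 - (3 + H)) + 205) = -4*((44 + (-3 - H)) + 205) = -4*((41 - H) + 205) = -4*(246 - H) = -984 + 4*H)
(K(F(-14), 450) + 97628) - 1*(-339283) = ((-984 + 4*(-15)) + 97628) - 1*(-339283) = ((-984 - 60) + 97628) + 339283 = (-1044 + 97628) + 339283 = 96584 + 339283 = 435867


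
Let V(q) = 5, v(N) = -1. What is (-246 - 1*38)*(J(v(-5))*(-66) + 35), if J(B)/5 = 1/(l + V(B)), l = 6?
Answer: -1420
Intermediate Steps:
J(B) = 5/11 (J(B) = 5/(6 + 5) = 5/11)
(-246 - 1*38)*(J(v(-5))*(-66) + 35) = (-246 - 1*38)*((5/11)*(-66) + 35) = (-246 - 38)*(-30 + 35) = -284*5 = -1420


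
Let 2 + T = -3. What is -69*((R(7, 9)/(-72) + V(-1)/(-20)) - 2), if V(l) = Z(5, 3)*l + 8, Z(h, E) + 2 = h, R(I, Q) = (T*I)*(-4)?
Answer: 3473/12 ≈ 289.42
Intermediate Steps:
T = -5 (T = -2 - 3 = -5)
R(I, Q) = 20*I (R(I, Q) = -5*I*(-4) = 20*I)
Z(h, E) = -2 + h
V(l) = 8 + 3*l (V(l) = (-2 + 5)*l + 8 = 3*l + 8 = 8 + 3*l)
-69*((R(7, 9)/(-72) + V(-1)/(-20)) - 2) = -69*(((20*7)/(-72) + (8 + 3*(-1))/(-20)) - 2) = -69*((140*(-1/72) + (8 - 3)*(-1/20)) - 2) = -69*((-35/18 + 5*(-1/20)) - 2) = -69*((-35/18 - 1/4) - 2) = -69*(-79/36 - 2) = -69*(-151/36) = 3473/12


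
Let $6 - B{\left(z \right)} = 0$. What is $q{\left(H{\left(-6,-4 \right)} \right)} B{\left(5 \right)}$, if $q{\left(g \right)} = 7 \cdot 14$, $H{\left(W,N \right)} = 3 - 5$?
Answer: $588$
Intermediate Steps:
$H{\left(W,N \right)} = -2$
$B{\left(z \right)} = 6$ ($B{\left(z \right)} = 6 - 0 = 6 + 0 = 6$)
$q{\left(g \right)} = 98$
$q{\left(H{\left(-6,-4 \right)} \right)} B{\left(5 \right)} = 98 \cdot 6 = 588$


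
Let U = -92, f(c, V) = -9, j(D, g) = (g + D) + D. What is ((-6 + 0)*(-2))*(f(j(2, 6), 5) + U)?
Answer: -1212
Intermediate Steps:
j(D, g) = g + 2*D (j(D, g) = (D + g) + D = g + 2*D)
((-6 + 0)*(-2))*(f(j(2, 6), 5) + U) = ((-6 + 0)*(-2))*(-9 - 92) = -6*(-2)*(-101) = 12*(-101) = -1212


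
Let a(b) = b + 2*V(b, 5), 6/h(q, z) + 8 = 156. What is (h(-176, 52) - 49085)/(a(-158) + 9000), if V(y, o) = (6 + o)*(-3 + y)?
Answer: -3632287/392200 ≈ -9.2613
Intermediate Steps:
V(y, o) = (-3 + y)*(6 + o)
h(q, z) = 3/74 (h(q, z) = 6/(-8 + 156) = 6/148 = 6*(1/148) = 3/74)
a(b) = -66 + 23*b (a(b) = b + 2*(-18 - 3*5 + 6*b + 5*b) = b + 2*(-18 - 15 + 6*b + 5*b) = b + 2*(-33 + 11*b) = b + (-66 + 22*b) = -66 + 23*b)
(h(-176, 52) - 49085)/(a(-158) + 9000) = (3/74 - 49085)/((-66 + 23*(-158)) + 9000) = -3632287/(74*((-66 - 3634) + 9000)) = -3632287/(74*(-3700 + 9000)) = -3632287/74/5300 = -3632287/74*1/5300 = -3632287/392200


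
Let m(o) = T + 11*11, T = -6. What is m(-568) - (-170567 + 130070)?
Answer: 40612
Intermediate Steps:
m(o) = 115 (m(o) = -6 + 11*11 = -6 + 121 = 115)
m(-568) - (-170567 + 130070) = 115 - (-170567 + 130070) = 115 - 1*(-40497) = 115 + 40497 = 40612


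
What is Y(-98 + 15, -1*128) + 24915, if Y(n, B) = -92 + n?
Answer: 24740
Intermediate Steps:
Y(-98 + 15, -1*128) + 24915 = (-92 + (-98 + 15)) + 24915 = (-92 - 83) + 24915 = -175 + 24915 = 24740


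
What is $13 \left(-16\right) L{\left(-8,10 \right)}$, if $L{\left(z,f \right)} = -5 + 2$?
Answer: $624$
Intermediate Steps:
$L{\left(z,f \right)} = -3$
$13 \left(-16\right) L{\left(-8,10 \right)} = 13 \left(-16\right) \left(-3\right) = \left(-208\right) \left(-3\right) = 624$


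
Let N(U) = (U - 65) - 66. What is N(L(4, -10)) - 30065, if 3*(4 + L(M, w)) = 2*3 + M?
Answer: -90590/3 ≈ -30197.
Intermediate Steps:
L(M, w) = -2 + M/3 (L(M, w) = -4 + (2*3 + M)/3 = -4 + (6 + M)/3 = -4 + (2 + M/3) = -2 + M/3)
N(U) = -131 + U (N(U) = (-65 + U) - 66 = -131 + U)
N(L(4, -10)) - 30065 = (-131 + (-2 + (1/3)*4)) - 30065 = (-131 + (-2 + 4/3)) - 30065 = (-131 - 2/3) - 30065 = -395/3 - 30065 = -90590/3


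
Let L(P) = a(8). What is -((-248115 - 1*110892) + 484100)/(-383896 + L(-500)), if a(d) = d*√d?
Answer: 6002837791/18422017288 + 125093*√2/9211008644 ≈ 0.32587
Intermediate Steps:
a(d) = d^(3/2)
L(P) = 16*√2 (L(P) = 8^(3/2) = 16*√2)
-((-248115 - 1*110892) + 484100)/(-383896 + L(-500)) = -((-248115 - 1*110892) + 484100)/(-383896 + 16*√2) = -((-248115 - 110892) + 484100)/(-383896 + 16*√2) = -(-359007 + 484100)/(-383896 + 16*√2) = -125093/(-383896 + 16*√2)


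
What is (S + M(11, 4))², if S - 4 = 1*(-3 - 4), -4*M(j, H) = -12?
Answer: 0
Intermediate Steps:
M(j, H) = 3 (M(j, H) = -¼*(-12) = 3)
S = -3 (S = 4 + 1*(-3 - 4) = 4 + 1*(-7) = 4 - 7 = -3)
(S + M(11, 4))² = (-3 + 3)² = 0² = 0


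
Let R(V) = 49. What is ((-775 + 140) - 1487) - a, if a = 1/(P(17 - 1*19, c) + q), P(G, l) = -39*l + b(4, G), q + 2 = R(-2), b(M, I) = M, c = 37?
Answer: -2953823/1392 ≈ -2122.0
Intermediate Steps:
q = 47 (q = -2 + 49 = 47)
P(G, l) = 4 - 39*l (P(G, l) = -39*l + 4 = 4 - 39*l)
a = -1/1392 (a = 1/((4 - 39*37) + 47) = 1/((4 - 1443) + 47) = 1/(-1439 + 47) = 1/(-1392) = -1/1392 ≈ -0.00071839)
((-775 + 140) - 1487) - a = ((-775 + 140) - 1487) - 1*(-1/1392) = (-635 - 1487) + 1/1392 = -2122 + 1/1392 = -2953823/1392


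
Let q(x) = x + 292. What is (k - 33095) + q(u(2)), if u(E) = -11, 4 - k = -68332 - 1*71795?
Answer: 107317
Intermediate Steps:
k = 140131 (k = 4 - (-68332 - 1*71795) = 4 - (-68332 - 71795) = 4 - 1*(-140127) = 4 + 140127 = 140131)
q(x) = 292 + x
(k - 33095) + q(u(2)) = (140131 - 33095) + (292 - 11) = 107036 + 281 = 107317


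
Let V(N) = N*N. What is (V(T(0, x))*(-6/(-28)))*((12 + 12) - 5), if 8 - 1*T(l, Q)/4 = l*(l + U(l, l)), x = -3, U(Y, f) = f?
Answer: 29184/7 ≈ 4169.1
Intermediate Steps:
T(l, Q) = 32 - 8*l**2 (T(l, Q) = 32 - 4*l*(l + l) = 32 - 4*l*2*l = 32 - 8*l**2)
V(N) = N**2
(V(T(0, x))*(-6/(-28)))*((12 + 12) - 5) = ((32 - 8*0**2)**2*(-6/(-28)))*((12 + 12) - 5) = ((32 - 8*0)**2*(-6*(-1/28)))*(24 - 5) = ((32 + 0)**2*(3/14))*19 = (32**2*(3/14))*19 = (1024*(3/14))*19 = (1536/7)*19 = 29184/7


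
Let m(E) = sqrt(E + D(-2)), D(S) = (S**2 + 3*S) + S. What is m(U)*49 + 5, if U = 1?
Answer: 5 + 49*I*sqrt(3) ≈ 5.0 + 84.87*I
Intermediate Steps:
D(S) = S**2 + 4*S
m(E) = sqrt(-4 + E) (m(E) = sqrt(E - 2*(4 - 2)) = sqrt(E - 2*2) = sqrt(E - 4) = sqrt(-4 + E))
m(U)*49 + 5 = sqrt(-4 + 1)*49 + 5 = sqrt(-3)*49 + 5 = (I*sqrt(3))*49 + 5 = 49*I*sqrt(3) + 5 = 5 + 49*I*sqrt(3)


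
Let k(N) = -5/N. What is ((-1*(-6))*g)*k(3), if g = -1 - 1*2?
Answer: 30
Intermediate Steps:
g = -3 (g = -1 - 2 = -3)
((-1*(-6))*g)*k(3) = (-1*(-6)*(-3))*(-5/3) = (6*(-3))*(-5*⅓) = -18*(-5/3) = 30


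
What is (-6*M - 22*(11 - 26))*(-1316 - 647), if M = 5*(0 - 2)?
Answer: -765570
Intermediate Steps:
M = -10 (M = 5*(-2) = -10)
(-6*M - 22*(11 - 26))*(-1316 - 647) = (-6*(-10) - 22*(11 - 26))*(-1316 - 647) = (60 - 22*(-15))*(-1963) = (60 + 330)*(-1963) = 390*(-1963) = -765570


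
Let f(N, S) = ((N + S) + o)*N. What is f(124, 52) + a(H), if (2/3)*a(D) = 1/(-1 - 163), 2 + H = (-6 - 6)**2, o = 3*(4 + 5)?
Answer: 8256413/328 ≈ 25172.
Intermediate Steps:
o = 27 (o = 3*9 = 27)
H = 142 (H = -2 + (-6 - 6)**2 = -2 + (-12)**2 = -2 + 144 = 142)
f(N, S) = N*(27 + N + S) (f(N, S) = ((N + S) + 27)*N = (27 + N + S)*N = N*(27 + N + S))
a(D) = -3/328 (a(D) = 3/(2*(-1 - 163)) = (3/2)/(-164) = (3/2)*(-1/164) = -3/328)
f(124, 52) + a(H) = 124*(27 + 124 + 52) - 3/328 = 124*203 - 3/328 = 25172 - 3/328 = 8256413/328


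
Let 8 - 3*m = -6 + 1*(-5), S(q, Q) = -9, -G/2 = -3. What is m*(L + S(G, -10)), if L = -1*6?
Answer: -95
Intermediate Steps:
G = 6 (G = -2*(-3) = 6)
L = -6
m = 19/3 (m = 8/3 - (-6 + 1*(-5))/3 = 8/3 - (-6 - 5)/3 = 8/3 - ⅓*(-11) = 8/3 + 11/3 = 19/3 ≈ 6.3333)
m*(L + S(G, -10)) = 19*(-6 - 9)/3 = (19/3)*(-15) = -95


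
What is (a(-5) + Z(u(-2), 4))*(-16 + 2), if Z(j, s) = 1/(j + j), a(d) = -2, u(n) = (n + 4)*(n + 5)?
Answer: 161/6 ≈ 26.833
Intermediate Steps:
u(n) = (4 + n)*(5 + n)
Z(j, s) = 1/(2*j)
(a(-5) + Z(u(-2), 4))*(-16 + 2) = (-2 + 1/(2*(20 + (-2)² + 9*(-2))))*(-16 + 2) = (-2 + 1/(2*(20 + 4 - 18)))*(-14) = (-2 + (½)/6)*(-14) = (-2 + (½)*(⅙))*(-14) = (-2 + 1/12)*(-14) = -23/12*(-14) = 161/6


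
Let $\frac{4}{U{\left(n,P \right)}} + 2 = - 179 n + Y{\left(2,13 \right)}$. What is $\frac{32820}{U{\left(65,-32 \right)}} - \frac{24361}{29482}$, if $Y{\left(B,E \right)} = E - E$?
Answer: $- \frac{2814988113331}{29482} \approx -9.5482 \cdot 10^{7}$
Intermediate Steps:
$Y{\left(B,E \right)} = 0$
$U{\left(n,P \right)} = \frac{4}{-2 - 179 n}$ ($U{\left(n,P \right)} = \frac{4}{-2 + \left(- 179 n + 0\right)} = \frac{4}{-2 - 179 n}$)
$\frac{32820}{U{\left(65,-32 \right)}} - \frac{24361}{29482} = \frac{32820}{\left(-4\right) \frac{1}{2 + 179 \cdot 65}} - \frac{24361}{29482} = \frac{32820}{\left(-4\right) \frac{1}{2 + 11635}} - \frac{24361}{29482} = \frac{32820}{\left(-4\right) \frac{1}{11637}} - \frac{24361}{29482} = \frac{32820}{- \frac{4}{11637}} - \frac{24361}{29482} = 32820 \left(- \frac{11637}{4}\right) - \frac{24361}{29482} = -95481585 - \frac{24361}{29482} = - \frac{2814988113331}{29482}$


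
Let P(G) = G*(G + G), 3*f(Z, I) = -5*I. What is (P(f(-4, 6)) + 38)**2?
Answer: 56644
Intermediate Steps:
f(Z, I) = -5*I/3 (f(Z, I) = (-5*I)/3 = -5*I/3)
P(G) = 2*G**2 (P(G) = G*(2*G) = 2*G**2)
(P(f(-4, 6)) + 38)**2 = (2*(-5/3*6)**2 + 38)**2 = (2*(-10)**2 + 38)**2 = (2*100 + 38)**2 = (200 + 38)**2 = 238**2 = 56644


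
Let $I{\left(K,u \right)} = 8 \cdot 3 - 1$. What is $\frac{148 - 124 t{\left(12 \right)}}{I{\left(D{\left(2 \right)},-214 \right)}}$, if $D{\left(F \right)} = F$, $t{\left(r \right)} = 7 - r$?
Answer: $\frac{768}{23} \approx 33.391$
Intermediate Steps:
$I{\left(K,u \right)} = 23$ ($I{\left(K,u \right)} = 24 - 1 = 23$)
$\frac{148 - 124 t{\left(12 \right)}}{I{\left(D{\left(2 \right)},-214 \right)}} = \frac{148 - 124 \left(7 - 12\right)}{23} = \left(148 - 124 \left(7 - 12\right)\right) \frac{1}{23} = \left(148 - -620\right) \frac{1}{23} = \left(148 + 620\right) \frac{1}{23} = 768 \cdot \frac{1}{23} = \frac{768}{23}$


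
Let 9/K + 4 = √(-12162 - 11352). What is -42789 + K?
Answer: -503412603/11765 - 9*I*√23514/23530 ≈ -42789.0 - 0.058652*I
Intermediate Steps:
K = 9/(-4 + I*√23514) (K = 9/(-4 + √(-12162 - 11352)) = 9/(-4 + √(-23514)) = 9/(-4 + I*√23514) ≈ -0.00153 - 0.058652*I)
-42789 + K = -42789 + (-18/11765 - 9*I*√23514/23530) = -503412603/11765 - 9*I*√23514/23530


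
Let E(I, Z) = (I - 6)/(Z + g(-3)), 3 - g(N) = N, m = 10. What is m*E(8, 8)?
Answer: 10/7 ≈ 1.4286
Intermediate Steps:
g(N) = 3 - N
E(I, Z) = (-6 + I)/(6 + Z) (E(I, Z) = (I - 6)/(Z + (3 - 1*(-3))) = (-6 + I)/(Z + (3 + 3)) = (-6 + I)/(Z + 6) = (-6 + I)/(6 + Z))
m*E(8, 8) = 10*((-6 + 8)/(6 + 8)) = 10*(2/14) = 10*((1/14)*2) = 10*(1/7) = 10/7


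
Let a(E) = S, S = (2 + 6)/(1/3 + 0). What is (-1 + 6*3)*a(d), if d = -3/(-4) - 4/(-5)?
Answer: 408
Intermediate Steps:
S = 24 (S = 8/(1/3 + 0) = 8/(1/3) = 8*3 = 24)
d = 31/20 (d = -3*(-1/4) - 4*(-1/5) = 3/4 + 4/5 = 31/20 ≈ 1.5500)
a(E) = 24
(-1 + 6*3)*a(d) = (-1 + 6*3)*24 = (-1 + 18)*24 = 17*24 = 408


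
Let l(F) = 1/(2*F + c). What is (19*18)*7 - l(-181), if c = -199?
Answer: 1343035/561 ≈ 2394.0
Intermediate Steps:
l(F) = 1/(-199 + 2*F) (l(F) = 1/(2*F - 199) = 1/(-199 + 2*F))
(19*18)*7 - l(-181) = (19*18)*7 - 1/(-199 + 2*(-181)) = 342*7 - 1/(-199 - 362) = 2394 - 1/(-561) = 2394 - 1*(-1/561) = 2394 + 1/561 = 1343035/561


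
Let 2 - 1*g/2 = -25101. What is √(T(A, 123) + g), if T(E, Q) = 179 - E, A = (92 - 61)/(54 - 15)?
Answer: 2*√19158594/39 ≈ 224.46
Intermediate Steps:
g = 50206 (g = 4 - 2*(-25101) = 4 + 50202 = 50206)
A = 31/39 ≈ 0.79487
√(T(A, 123) + g) = √((179 - 1*31/39) + 50206) = √((179 - 31/39) + 50206) = √(6950/39 + 50206) = √(1964984/39) = 2*√19158594/39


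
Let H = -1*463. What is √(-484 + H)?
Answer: I*√947 ≈ 30.773*I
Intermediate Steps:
H = -463
√(-484 + H) = √(-484 - 463) = √(-947) = I*√947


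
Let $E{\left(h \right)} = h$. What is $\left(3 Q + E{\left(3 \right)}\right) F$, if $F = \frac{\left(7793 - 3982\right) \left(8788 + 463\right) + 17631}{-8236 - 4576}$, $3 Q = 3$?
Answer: $- \frac{52909788}{3203} \approx -16519.0$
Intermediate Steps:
$Q = 1$ ($Q = \frac{1}{3} \cdot 3 = 1$)
$F = - \frac{8818298}{3203}$ ($F = \frac{3811 \cdot 9251 + 17631}{-12812} = \left(35255561 + 17631\right) \left(- \frac{1}{12812}\right) = 35273192 \left(- \frac{1}{12812}\right) = - \frac{8818298}{3203} \approx -2753.1$)
$\left(3 Q + E{\left(3 \right)}\right) F = \left(3 \cdot 1 + 3\right) \left(- \frac{8818298}{3203}\right) = \left(3 + 3\right) \left(- \frac{8818298}{3203}\right) = 6 \left(- \frac{8818298}{3203}\right) = - \frac{52909788}{3203}$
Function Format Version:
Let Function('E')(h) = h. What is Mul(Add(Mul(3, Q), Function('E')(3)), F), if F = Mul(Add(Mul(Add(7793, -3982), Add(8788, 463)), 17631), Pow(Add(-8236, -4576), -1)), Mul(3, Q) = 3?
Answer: Rational(-52909788, 3203) ≈ -16519.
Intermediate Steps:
Q = 1 (Q = Mul(Rational(1, 3), 3) = 1)
F = Rational(-8818298, 3203) (F = Mul(Add(Mul(3811, 9251), 17631), Pow(-12812, -1)) = Mul(Add(35255561, 17631), Rational(-1, 12812)) = Mul(35273192, Rational(-1, 12812)) = Rational(-8818298, 3203) ≈ -2753.1)
Mul(Add(Mul(3, Q), Function('E')(3)), F) = Mul(Add(Mul(3, 1), 3), Rational(-8818298, 3203)) = Mul(Add(3, 3), Rational(-8818298, 3203)) = Mul(6, Rational(-8818298, 3203)) = Rational(-52909788, 3203)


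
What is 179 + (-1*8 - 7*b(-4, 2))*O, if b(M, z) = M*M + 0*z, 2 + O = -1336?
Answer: 160739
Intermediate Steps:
O = -1338 (O = -2 - 1336 = -1338)
b(M, z) = M² (b(M, z) = M² + 0 = M²)
179 + (-1*8 - 7*b(-4, 2))*O = 179 + (-1*8 - 7*(-4)²)*(-1338) = 179 + (-8 - 7*16)*(-1338) = 179 + (-8 - 112)*(-1338) = 179 - 120*(-1338) = 179 + 160560 = 160739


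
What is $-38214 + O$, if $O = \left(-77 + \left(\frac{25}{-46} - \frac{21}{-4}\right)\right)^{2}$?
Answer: $- \frac{279207495}{8464} \approx -32988.0$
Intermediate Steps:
$O = \frac{44235801}{8464}$ ($O = \left(-77 + \left(25 \left(- \frac{1}{46}\right) - - \frac{21}{4}\right)\right)^{2} = \left(-77 + \left(- \frac{25}{46} + \frac{21}{4}\right)\right)^{2} = \left(-77 + \frac{433}{92}\right)^{2} = \left(- \frac{6651}{92}\right)^{2} = \frac{44235801}{8464} \approx 5226.3$)
$-38214 + O = -38214 + \frac{44235801}{8464} = - \frac{279207495}{8464}$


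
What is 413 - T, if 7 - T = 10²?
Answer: 506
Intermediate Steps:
T = -93 (T = 7 - 1*10² = 7 - 1*100 = 7 - 100 = -93)
413 - T = 413 - 1*(-93) = 413 + 93 = 506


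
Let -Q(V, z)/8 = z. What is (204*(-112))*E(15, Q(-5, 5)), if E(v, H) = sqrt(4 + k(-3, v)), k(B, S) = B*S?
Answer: -22848*I*sqrt(41) ≈ -1.463e+5*I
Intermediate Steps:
Q(V, z) = -8*z
E(v, H) = sqrt(4 - 3*v)
(204*(-112))*E(15, Q(-5, 5)) = (204*(-112))*sqrt(4 - 3*15) = -22848*sqrt(4 - 45) = -22848*I*sqrt(41)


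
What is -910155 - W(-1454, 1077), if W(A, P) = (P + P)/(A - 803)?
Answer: -2054217681/2257 ≈ -9.1015e+5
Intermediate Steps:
W(A, P) = 2*P/(-803 + A) (W(A, P) = (2*P)/(-803 + A) = 2*P/(-803 + A))
-910155 - W(-1454, 1077) = -910155 - 2*1077/(-803 - 1454) = -910155 - 2*1077/(-2257) = -910155 - 2*1077*(-1)/2257 = -910155 - 1*(-2154/2257) = -910155 + 2154/2257 = -2054217681/2257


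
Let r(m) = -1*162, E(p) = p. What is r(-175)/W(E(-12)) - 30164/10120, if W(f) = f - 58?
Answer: -11801/17710 ≈ -0.66635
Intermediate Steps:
r(m) = -162
W(f) = -58 + f
r(-175)/W(E(-12)) - 30164/10120 = -162/(-58 - 12) - 30164/10120 = -162/(-70) - 30164*1/10120 = -162*(-1/70) - 7541/2530 = 81/35 - 7541/2530 = -11801/17710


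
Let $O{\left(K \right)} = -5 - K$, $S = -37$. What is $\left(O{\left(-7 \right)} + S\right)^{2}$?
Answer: $1225$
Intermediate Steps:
$\left(O{\left(-7 \right)} + S\right)^{2} = \left(\left(-5 - -7\right) - 37\right)^{2} = \left(\left(-5 + 7\right) - 37\right)^{2} = \left(2 - 37\right)^{2} = \left(-35\right)^{2} = 1225$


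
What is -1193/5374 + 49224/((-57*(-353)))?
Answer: 80175141/36043418 ≈ 2.2244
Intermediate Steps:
-1193/5374 + 49224/((-57*(-353))) = -1193*1/5374 + 49224/20121 = -1193/5374 + 49224*(1/20121) = -1193/5374 + 16408/6707 = 80175141/36043418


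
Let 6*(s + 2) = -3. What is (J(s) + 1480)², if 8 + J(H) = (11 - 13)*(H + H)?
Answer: 2196324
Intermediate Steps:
s = -5/2 (s = -2 + (⅙)*(-3) = -2 - ½ = -5/2 ≈ -2.5000)
J(H) = -8 - 4*H (J(H) = -8 + (11 - 13)*(H + H) = -8 - 4*H)
(J(s) + 1480)² = ((-8 - 4*(-5/2)) + 1480)² = ((-8 + 10) + 1480)² = (2 + 1480)² = 1482² = 2196324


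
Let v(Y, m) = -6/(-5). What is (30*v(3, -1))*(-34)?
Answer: -1224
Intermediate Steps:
v(Y, m) = 6/5 (v(Y, m) = -6*(-1/5) = 6/5)
(30*v(3, -1))*(-34) = (30*(6/5))*(-34) = 36*(-34) = -1224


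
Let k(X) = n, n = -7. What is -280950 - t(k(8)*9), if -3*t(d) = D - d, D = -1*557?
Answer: -843344/3 ≈ -2.8111e+5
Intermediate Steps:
k(X) = -7
D = -557
t(d) = 557/3 + d/3 (t(d) = -(-557 - d)/3 = 557/3 + d/3)
-280950 - t(k(8)*9) = -280950 - (557/3 + (-7*9)/3) = -280950 - (557/3 + (1/3)*(-63)) = -280950 - (557/3 - 21) = -280950 - 1*494/3 = -280950 - 494/3 = -843344/3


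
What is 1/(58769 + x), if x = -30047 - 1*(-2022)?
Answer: 1/30744 ≈ 3.2527e-5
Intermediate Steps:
x = -28025 (x = -30047 + 2022 = -28025)
1/(58769 + x) = 1/(58769 - 28025) = 1/30744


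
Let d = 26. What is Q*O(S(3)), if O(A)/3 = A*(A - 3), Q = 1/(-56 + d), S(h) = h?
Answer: 0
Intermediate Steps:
Q = -1/30 (Q = 1/(-56 + 26) = 1/(-30) = -1/30 ≈ -0.033333)
O(A) = 3*A*(-3 + A) (O(A) = 3*(A*(A - 3)) = 3*(A*(-3 + A)) = 3*A*(-3 + A))
Q*O(S(3)) = -3*(-3 + 3)/10 = -3*0/10 = -1/30*0 = 0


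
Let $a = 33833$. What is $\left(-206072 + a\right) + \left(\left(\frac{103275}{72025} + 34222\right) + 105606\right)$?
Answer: $- \frac{93371960}{2881} \approx -32410.0$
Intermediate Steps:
$\left(-206072 + a\right) + \left(\left(\frac{103275}{72025} + 34222\right) + 105606\right) = \left(-206072 + 33833\right) + \left(\left(\frac{103275}{72025} + 34222\right) + 105606\right) = -172239 + \left(\left(103275 \cdot \frac{1}{72025} + 34222\right) + 105606\right) = -172239 + \left(\left(\frac{4131}{2881} + 34222\right) + 105606\right) = -172239 + \left(\frac{98597713}{2881} + 105606\right) = -172239 + \frac{402848599}{2881} = - \frac{93371960}{2881}$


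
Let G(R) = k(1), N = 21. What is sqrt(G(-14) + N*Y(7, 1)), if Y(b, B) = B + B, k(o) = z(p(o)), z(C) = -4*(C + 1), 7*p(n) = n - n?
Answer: sqrt(38) ≈ 6.1644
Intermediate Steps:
p(n) = 0 (p(n) = (n - n)/7 = (1/7)*0 = 0)
z(C) = -4 - 4*C (z(C) = -4*(1 + C) = -4 - 4*C)
k(o) = -4 (k(o) = -4 - 4*0 = -4 + 0 = -4)
Y(b, B) = 2*B
G(R) = -4
sqrt(G(-14) + N*Y(7, 1)) = sqrt(-4 + 21*(2*1)) = sqrt(-4 + 21*2) = sqrt(-4 + 42) = sqrt(38)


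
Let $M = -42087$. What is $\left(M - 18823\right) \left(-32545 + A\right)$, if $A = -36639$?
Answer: $4213997440$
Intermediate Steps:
$\left(M - 18823\right) \left(-32545 + A\right) = \left(-42087 - 18823\right) \left(-32545 - 36639\right) = \left(-60910\right) \left(-69184\right) = 4213997440$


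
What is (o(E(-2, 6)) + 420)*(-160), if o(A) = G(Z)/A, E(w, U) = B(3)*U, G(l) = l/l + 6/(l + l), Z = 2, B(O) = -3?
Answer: -604600/9 ≈ -67178.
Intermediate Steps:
G(l) = 1 + 3/l (G(l) = 1 + 6/((2*l)) = 1 + 6*(1/(2*l)) = 1 + 3/l)
E(w, U) = -3*U
o(A) = 5/(2*A) (o(A) = ((3 + 2)/2)/A = ((1/2)*5)/A = 5/(2*A))
(o(E(-2, 6)) + 420)*(-160) = (5/(2*((-3*6))) + 420)*(-160) = ((5/2)/(-18) + 420)*(-160) = ((5/2)*(-1/18) + 420)*(-160) = (-5/36 + 420)*(-160) = (15115/36)*(-160) = -604600/9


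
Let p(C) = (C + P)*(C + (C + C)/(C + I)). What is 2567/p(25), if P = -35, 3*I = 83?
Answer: -202793/20500 ≈ -9.8923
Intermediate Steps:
I = 83/3 (I = (⅓)*83 = 83/3 ≈ 27.667)
p(C) = (-35 + C)*(C + 2*C/(83/3 + C)) (p(C) = (C - 35)*(C + (C + C)/(C + 83/3)) = (-35 + C)*(C + (2*C)/(83/3 + C)) = (-35 + C)*(C + 2*C/(83/3 + C)))
2567/p(25) = 2567/((25*(-3115 - 16*25 + 3*25²)/(83 + 3*25))) = 2567/((25*(-3115 - 400 + 3*625)/(83 + 75))) = 2567/((25*(-3115 - 400 + 1875)/158)) = 2567/((25*(1/158)*(-1640))) = 2567/(-20500/79) = 2567*(-79/20500) = -202793/20500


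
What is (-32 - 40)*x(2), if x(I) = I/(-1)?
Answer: 144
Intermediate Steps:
x(I) = -I (x(I) = I*(-1) = -I)
(-32 - 40)*x(2) = (-32 - 40)*(-1*2) = -72*(-2) = 144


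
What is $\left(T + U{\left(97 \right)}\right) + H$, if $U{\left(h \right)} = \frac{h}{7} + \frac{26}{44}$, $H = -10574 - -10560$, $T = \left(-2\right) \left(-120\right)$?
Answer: $\frac{37029}{154} \approx 240.45$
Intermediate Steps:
$T = 240$
$H = -14$ ($H = -10574 + 10560 = -14$)
$U{\left(h \right)} = \frac{13}{22} + \frac{h}{7}$ ($U{\left(h \right)} = h \frac{1}{7} + 26 \cdot \frac{1}{44} = \frac{h}{7} + \frac{13}{22} = \frac{13}{22} + \frac{h}{7}$)
$\left(T + U{\left(97 \right)}\right) + H = \left(240 + \left(\frac{13}{22} + \frac{1}{7} \cdot 97\right)\right) - 14 = \left(240 + \left(\frac{13}{22} + \frac{97}{7}\right)\right) - 14 = \left(240 + \frac{2225}{154}\right) - 14 = \frac{39185}{154} - 14 = \frac{37029}{154}$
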